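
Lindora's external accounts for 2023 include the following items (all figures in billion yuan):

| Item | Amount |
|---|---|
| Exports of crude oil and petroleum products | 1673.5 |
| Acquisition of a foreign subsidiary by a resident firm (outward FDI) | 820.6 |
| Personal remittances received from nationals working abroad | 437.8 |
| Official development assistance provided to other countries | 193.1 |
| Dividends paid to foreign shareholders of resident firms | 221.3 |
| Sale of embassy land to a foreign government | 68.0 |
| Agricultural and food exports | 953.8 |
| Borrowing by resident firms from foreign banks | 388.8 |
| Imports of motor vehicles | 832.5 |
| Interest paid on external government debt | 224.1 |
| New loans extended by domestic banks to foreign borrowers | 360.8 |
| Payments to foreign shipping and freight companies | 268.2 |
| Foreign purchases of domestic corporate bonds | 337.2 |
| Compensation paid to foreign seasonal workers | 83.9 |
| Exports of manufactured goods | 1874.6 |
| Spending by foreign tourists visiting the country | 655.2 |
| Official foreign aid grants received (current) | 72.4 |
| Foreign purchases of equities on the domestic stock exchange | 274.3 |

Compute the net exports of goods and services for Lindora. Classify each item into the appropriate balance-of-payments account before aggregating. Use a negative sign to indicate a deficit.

Goods: -832.5 + 1874.6 + 953.8 + 1673.5 = 3669.4
Services: -268.2 + 655.2 = 387.0
Trade balance = 3669.4 + 387.0 = 4056.4
(Excluded from the trade balance — financial account: acquisition of a foreign subsidiary by a resident firm (outward FDI) 820.6, borrowing by resident firms from foreign banks 388.8, new loans extended by domestic banks to foreign borrowers 360.8, foreign purchases of domestic corporate bonds 337.2, foreign purchases of equities on the domestic stock exchange 274.3; secondary income: personal remittances received from nationals working abroad 437.8, official development assistance provided to other countries 193.1, official foreign aid grants received (current) 72.4; primary income: dividends paid to foreign shareholders of resident firms 221.3, interest paid on external government debt 224.1, compensation paid to foreign seasonal workers 83.9; capital account: sale of embassy land to a foreign government 68.0.)

4056.4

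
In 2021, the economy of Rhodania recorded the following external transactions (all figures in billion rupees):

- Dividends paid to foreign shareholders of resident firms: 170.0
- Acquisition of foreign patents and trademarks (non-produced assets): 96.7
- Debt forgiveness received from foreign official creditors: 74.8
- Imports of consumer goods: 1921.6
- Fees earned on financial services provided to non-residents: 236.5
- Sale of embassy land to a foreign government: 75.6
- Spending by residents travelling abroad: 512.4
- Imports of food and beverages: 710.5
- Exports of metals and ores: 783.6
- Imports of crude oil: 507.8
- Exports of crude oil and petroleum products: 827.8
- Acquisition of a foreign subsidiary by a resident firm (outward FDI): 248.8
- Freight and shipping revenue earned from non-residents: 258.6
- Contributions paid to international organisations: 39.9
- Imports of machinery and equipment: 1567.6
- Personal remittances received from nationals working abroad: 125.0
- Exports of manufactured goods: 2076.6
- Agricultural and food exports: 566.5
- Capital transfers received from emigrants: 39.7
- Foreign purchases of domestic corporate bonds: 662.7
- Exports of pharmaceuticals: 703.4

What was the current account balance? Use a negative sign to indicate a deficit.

Goods: -1567.6 + 703.4 + 783.6 + 2076.6 - 507.8 + 566.5 + 827.8 - 710.5 - 1921.6 = 250.4
Services: 258.6 + 236.5 - 512.4 = -17.3
Primary income: -170.0
Secondary income: -39.9 + 125.0 = 85.1
Current account = 250.4 + (-17.3) + (-170.0) + 85.1 = 148.2
(Excluded from the current account — capital account: acquisition of foreign patents and trademarks (non-produced assets) 96.7, debt forgiveness received from foreign official creditors 74.8, sale of embassy land to a foreign government 75.6, capital transfers received from emigrants 39.7; financial account: acquisition of a foreign subsidiary by a resident firm (outward FDI) 248.8, foreign purchases of domestic corporate bonds 662.7.)

148.2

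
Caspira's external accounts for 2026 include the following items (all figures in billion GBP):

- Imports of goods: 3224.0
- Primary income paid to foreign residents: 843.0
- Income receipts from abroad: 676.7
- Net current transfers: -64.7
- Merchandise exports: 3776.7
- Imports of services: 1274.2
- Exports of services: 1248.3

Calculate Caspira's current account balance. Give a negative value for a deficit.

295.8

Goods balance = 3776.7 - 3224.0 = 552.7
Services balance = 1248.3 - 1274.2 = -25.9
Trade balance (goods + services) = 552.7 + (-25.9) = 526.8
Net primary income = 676.7 - 843.0 = -166.3
Net secondary income = -64.7
Current account = 526.8 + (-166.3) + (-64.7) = 295.8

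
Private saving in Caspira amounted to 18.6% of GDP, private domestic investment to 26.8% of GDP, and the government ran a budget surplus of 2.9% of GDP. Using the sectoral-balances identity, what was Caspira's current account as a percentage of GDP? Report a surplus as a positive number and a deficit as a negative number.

By the sectoral-balances identity, CA = (S_private - I) + (T - G).
Private balance = 18.6 - 26.8 = -8.2
Government balance (T - G) = 2.9
CA = -8.2 + 2.9 = -5.3

-5.3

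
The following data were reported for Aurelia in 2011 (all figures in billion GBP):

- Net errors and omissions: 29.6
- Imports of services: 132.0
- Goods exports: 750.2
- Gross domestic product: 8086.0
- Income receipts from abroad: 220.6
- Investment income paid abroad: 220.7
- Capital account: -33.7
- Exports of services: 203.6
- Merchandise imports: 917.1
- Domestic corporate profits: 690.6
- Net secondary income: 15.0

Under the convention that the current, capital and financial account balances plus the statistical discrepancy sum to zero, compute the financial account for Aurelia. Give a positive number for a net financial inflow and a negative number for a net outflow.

84.5

Goods balance = 750.2 - 917.1 = -166.9
Services balance = 203.6 - 132.0 = 71.6
Trade balance (goods + services) = -166.9 + 71.6 = -95.3
Net primary income = 220.6 - 220.7 = -0.1
Net secondary income = 15.0
Current account = -95.3 + (-0.1) + 15.0 = -80.4
Financial account = -(-80.4 + (-33.7) + 29.6) = 84.5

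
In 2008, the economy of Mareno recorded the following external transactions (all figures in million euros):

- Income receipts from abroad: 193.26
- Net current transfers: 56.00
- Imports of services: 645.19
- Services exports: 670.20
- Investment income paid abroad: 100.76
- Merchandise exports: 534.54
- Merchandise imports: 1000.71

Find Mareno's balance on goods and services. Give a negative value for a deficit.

-441.16

Goods balance = 534.54 - 1000.71 = -466.17
Services balance = 670.20 - 645.19 = 25.01
Trade balance (goods + services) = -466.17 + 25.01 = -441.16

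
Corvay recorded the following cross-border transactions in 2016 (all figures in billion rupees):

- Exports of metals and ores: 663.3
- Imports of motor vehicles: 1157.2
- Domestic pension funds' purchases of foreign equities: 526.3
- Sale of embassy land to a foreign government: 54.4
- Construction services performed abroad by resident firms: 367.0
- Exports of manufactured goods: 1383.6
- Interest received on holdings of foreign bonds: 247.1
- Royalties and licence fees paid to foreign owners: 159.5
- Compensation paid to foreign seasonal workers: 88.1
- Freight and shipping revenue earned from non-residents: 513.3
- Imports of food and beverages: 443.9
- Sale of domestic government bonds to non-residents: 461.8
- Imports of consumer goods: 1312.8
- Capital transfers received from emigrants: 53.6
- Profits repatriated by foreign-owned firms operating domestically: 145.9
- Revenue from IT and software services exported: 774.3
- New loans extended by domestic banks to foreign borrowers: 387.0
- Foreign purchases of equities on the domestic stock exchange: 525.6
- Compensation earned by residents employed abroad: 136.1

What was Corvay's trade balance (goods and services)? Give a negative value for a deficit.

628.1

Goods: -443.9 + 663.3 - 1312.8 - 1157.2 + 1383.6 = -867.0
Services: 513.3 - 159.5 + 774.3 + 367.0 = 1495.1
Trade balance = -867.0 + 1495.1 = 628.1
(Excluded from the trade balance — financial account: domestic pension funds' purchases of foreign equities 526.3, sale of domestic government bonds to non-residents 461.8, new loans extended by domestic banks to foreign borrowers 387.0, foreign purchases of equities on the domestic stock exchange 525.6; capital account: sale of embassy land to a foreign government 54.4, capital transfers received from emigrants 53.6; primary income: interest received on holdings of foreign bonds 247.1, compensation paid to foreign seasonal workers 88.1, profits repatriated by foreign-owned firms operating domestically 145.9, compensation earned by residents employed abroad 136.1.)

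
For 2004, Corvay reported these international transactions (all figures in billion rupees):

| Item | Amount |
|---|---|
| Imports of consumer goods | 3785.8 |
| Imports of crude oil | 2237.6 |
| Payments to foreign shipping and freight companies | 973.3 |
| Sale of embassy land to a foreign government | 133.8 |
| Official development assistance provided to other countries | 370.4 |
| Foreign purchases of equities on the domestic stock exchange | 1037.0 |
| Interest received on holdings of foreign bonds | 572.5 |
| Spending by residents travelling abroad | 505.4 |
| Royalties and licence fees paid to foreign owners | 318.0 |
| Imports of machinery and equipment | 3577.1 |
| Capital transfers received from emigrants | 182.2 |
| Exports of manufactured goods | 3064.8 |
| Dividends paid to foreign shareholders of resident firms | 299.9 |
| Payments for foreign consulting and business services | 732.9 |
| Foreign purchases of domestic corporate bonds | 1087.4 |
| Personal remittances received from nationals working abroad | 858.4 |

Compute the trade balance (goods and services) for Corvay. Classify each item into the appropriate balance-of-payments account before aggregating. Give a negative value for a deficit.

-9065.3

Goods: 3064.8 - 2237.6 - 3785.8 - 3577.1 = -6535.7
Services: -732.9 - 318.0 - 973.3 - 505.4 = -2529.6
Trade balance = -6535.7 + (-2529.6) = -9065.3
(Excluded from the trade balance — capital account: sale of embassy land to a foreign government 133.8, capital transfers received from emigrants 182.2; secondary income: official development assistance provided to other countries 370.4, personal remittances received from nationals working abroad 858.4; financial account: foreign purchases of equities on the domestic stock exchange 1037.0, foreign purchases of domestic corporate bonds 1087.4; primary income: interest received on holdings of foreign bonds 572.5, dividends paid to foreign shareholders of resident firms 299.9.)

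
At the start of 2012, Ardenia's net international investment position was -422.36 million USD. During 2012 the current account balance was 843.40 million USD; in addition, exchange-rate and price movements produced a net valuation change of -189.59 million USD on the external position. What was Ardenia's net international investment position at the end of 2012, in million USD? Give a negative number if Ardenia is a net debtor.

231.45

Change in NIIP = current account + net valuation change = 843.40 + (-189.59) = 653.81
End-of-year NIIP = -422.36 + 653.81 = 231.45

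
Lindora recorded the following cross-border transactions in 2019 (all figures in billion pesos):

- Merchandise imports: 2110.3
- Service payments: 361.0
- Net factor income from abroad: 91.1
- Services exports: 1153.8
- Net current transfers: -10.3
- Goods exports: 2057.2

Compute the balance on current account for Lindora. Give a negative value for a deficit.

Goods balance = 2057.2 - 2110.3 = -53.1
Services balance = 1153.8 - 361.0 = 792.8
Trade balance (goods + services) = -53.1 + 792.8 = 739.7
Net primary income = 91.1
Net secondary income = -10.3
Current account = 739.7 + 91.1 + (-10.3) = 820.5

820.5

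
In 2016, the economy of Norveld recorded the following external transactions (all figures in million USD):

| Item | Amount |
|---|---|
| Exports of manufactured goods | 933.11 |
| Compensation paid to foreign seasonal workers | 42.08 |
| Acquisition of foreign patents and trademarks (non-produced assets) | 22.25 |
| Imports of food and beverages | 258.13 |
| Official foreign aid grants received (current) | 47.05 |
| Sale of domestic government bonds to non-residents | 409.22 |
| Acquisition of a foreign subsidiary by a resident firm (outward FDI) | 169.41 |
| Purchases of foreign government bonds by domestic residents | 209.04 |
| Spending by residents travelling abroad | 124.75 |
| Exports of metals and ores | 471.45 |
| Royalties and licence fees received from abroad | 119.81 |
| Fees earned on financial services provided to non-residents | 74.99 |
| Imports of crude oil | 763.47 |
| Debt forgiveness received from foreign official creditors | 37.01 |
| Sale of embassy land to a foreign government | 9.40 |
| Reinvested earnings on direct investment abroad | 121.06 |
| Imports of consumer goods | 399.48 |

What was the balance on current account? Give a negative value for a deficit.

179.56

Goods: 933.11 - 258.13 - 763.47 - 399.48 + 471.45 = -16.52
Services: 119.81 - 124.75 + 74.99 = 70.05
Primary income: 121.06 - 42.08 = 78.98
Secondary income: 47.05
Current account = (-16.52) + 70.05 + 78.98 + 47.05 = 179.56
(Excluded from the current account — capital account: acquisition of foreign patents and trademarks (non-produced assets) 22.25, debt forgiveness received from foreign official creditors 37.01, sale of embassy land to a foreign government 9.40; financial account: sale of domestic government bonds to non-residents 409.22, acquisition of a foreign subsidiary by a resident firm (outward FDI) 169.41, purchases of foreign government bonds by domestic residents 209.04.)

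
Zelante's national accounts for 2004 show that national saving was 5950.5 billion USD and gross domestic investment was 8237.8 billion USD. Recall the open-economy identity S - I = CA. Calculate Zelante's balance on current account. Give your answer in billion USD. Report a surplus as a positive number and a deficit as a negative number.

S - I = CA (net lending to the rest of the world).
CA = S - I = 5950.5 - 8237.8 = -2287.3

-2287.3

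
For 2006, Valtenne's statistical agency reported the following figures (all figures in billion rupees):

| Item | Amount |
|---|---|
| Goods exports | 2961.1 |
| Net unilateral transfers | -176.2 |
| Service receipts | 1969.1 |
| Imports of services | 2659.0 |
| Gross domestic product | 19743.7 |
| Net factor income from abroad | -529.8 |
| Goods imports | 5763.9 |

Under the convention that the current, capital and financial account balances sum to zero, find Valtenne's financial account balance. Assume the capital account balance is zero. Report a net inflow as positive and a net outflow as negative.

4198.7

Goods balance = 2961.1 - 5763.9 = -2802.8
Services balance = 1969.1 - 2659.0 = -689.9
Trade balance (goods + services) = -2802.8 + (-689.9) = -3492.7
Net primary income = -529.8
Net secondary income = -176.2
Current account = -3492.7 + (-529.8) + (-176.2) = -4198.7
Financial account = -(-4198.7) = 4198.7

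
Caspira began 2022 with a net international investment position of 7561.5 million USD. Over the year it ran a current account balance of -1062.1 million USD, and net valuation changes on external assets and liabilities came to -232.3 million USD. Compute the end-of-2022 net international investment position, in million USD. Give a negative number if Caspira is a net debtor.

Change in NIIP = current account + net valuation change = -1062.1 + (-232.3) = -1294.4
End-of-year NIIP = 7561.5 + (-1294.4) = 6267.1

6267.1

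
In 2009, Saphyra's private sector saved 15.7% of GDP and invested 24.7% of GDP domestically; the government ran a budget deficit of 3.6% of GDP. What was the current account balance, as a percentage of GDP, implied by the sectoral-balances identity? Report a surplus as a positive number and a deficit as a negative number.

By the sectoral-balances identity, CA = (S_private - I) + (T - G).
Private balance = 15.7 - 24.7 = -9.0
Government balance (T - G) = -3.6
CA = -9.0 + (-3.6) = -12.6

-12.6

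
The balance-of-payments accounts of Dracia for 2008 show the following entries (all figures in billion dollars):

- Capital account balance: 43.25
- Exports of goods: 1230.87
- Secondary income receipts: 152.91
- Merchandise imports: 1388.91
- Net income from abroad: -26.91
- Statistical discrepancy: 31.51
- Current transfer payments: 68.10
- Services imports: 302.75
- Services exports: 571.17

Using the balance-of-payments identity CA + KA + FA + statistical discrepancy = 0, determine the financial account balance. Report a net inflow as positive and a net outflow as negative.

Goods balance = 1230.87 - 1388.91 = -158.04
Services balance = 571.17 - 302.75 = 268.42
Trade balance (goods + services) = -158.04 + 268.42 = 110.38
Net primary income = -26.91
Net secondary income = 152.91 - 68.10 = 84.81
Current account = 110.38 + (-26.91) + 84.81 = 168.28
Financial account = -(168.28 + 43.25 + 31.51) = -243.04

-243.04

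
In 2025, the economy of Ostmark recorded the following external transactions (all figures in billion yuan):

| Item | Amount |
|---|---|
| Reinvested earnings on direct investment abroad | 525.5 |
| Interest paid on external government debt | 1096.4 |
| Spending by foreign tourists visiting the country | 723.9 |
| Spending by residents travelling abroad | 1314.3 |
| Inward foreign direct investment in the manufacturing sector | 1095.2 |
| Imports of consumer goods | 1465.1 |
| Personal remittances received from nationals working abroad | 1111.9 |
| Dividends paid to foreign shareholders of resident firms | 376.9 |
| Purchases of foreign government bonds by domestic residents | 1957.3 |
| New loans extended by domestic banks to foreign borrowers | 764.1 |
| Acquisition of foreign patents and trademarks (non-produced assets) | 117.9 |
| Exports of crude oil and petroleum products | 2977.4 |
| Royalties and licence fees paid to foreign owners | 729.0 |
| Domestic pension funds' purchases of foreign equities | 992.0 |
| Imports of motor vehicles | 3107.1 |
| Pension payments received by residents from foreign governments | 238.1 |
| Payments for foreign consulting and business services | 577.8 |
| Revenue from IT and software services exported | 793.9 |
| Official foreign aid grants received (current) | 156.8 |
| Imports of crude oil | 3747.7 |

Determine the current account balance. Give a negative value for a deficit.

-5886.8

Goods: -3747.7 + 2977.4 - 1465.1 - 3107.1 = -5342.5
Services: -1314.3 - 577.8 + 723.9 - 729.0 + 793.9 = -1103.3
Primary income: 525.5 - 376.9 - 1096.4 = -947.8
Secondary income: 238.1 + 1111.9 + 156.8 = 1506.8
Current account = (-5342.5) + (-1103.3) + (-947.8) + 1506.8 = -5886.8
(Excluded from the current account — financial account: inward foreign direct investment in the manufacturing sector 1095.2, purchases of foreign government bonds by domestic residents 1957.3, new loans extended by domestic banks to foreign borrowers 764.1, domestic pension funds' purchases of foreign equities 992.0; capital account: acquisition of foreign patents and trademarks (non-produced assets) 117.9.)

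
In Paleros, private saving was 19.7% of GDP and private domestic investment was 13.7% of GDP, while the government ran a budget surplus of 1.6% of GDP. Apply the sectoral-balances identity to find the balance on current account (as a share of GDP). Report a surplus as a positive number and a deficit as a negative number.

By the sectoral-balances identity, CA = (S_private - I) + (T - G).
Private balance = 19.7 - 13.7 = 6.0
Government balance (T - G) = 1.6
CA = 6.0 + 1.6 = 7.6

7.6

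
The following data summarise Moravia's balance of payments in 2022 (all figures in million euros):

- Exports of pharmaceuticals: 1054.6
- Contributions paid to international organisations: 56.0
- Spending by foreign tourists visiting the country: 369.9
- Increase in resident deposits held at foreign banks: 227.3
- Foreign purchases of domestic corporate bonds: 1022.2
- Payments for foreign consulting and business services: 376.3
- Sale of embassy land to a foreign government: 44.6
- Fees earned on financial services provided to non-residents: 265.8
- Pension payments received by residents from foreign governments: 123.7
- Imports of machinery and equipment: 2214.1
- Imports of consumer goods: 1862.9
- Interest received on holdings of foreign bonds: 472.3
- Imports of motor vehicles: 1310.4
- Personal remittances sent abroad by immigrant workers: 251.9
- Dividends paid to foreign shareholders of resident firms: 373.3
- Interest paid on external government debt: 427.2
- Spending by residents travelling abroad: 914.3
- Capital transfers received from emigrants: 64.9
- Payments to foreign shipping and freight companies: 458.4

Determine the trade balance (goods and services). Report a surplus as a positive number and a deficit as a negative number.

Goods: -1310.4 + 1054.6 - 2214.1 - 1862.9 = -4332.8
Services: -458.4 - 376.3 - 914.3 + 265.8 + 369.9 = -1113.3
Trade balance = -4332.8 + (-1113.3) = -5446.1
(Excluded from the trade balance — secondary income: contributions paid to international organisations 56.0, pension payments received by residents from foreign governments 123.7, personal remittances sent abroad by immigrant workers 251.9; financial account: increase in resident deposits held at foreign banks 227.3, foreign purchases of domestic corporate bonds 1022.2; capital account: sale of embassy land to a foreign government 44.6, capital transfers received from emigrants 64.9; primary income: interest received on holdings of foreign bonds 472.3, dividends paid to foreign shareholders of resident firms 373.3, interest paid on external government debt 427.2.)

-5446.1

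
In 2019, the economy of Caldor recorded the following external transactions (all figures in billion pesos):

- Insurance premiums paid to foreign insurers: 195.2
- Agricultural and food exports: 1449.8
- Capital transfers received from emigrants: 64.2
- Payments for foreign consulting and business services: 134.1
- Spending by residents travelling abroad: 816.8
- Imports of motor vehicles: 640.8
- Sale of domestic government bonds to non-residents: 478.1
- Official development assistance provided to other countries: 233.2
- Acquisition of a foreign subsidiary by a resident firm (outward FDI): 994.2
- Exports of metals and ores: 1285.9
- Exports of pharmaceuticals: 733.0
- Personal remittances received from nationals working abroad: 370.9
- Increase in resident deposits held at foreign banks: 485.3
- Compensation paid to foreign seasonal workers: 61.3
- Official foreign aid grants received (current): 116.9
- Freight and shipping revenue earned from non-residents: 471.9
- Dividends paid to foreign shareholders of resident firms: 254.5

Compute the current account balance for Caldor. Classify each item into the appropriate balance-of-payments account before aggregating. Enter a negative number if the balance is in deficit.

2092.5

Goods: 1285.9 + 1449.8 + 733.0 - 640.8 = 2827.9
Services: -195.2 - 816.8 + 471.9 - 134.1 = -674.2
Primary income: -254.5 - 61.3 = -315.8
Secondary income: 370.9 - 233.2 + 116.9 = 254.6
Current account = 2827.9 + (-674.2) + (-315.8) + 254.6 = 2092.5
(Excluded from the current account — capital account: capital transfers received from emigrants 64.2; financial account: sale of domestic government bonds to non-residents 478.1, acquisition of a foreign subsidiary by a resident firm (outward FDI) 994.2, increase in resident deposits held at foreign banks 485.3.)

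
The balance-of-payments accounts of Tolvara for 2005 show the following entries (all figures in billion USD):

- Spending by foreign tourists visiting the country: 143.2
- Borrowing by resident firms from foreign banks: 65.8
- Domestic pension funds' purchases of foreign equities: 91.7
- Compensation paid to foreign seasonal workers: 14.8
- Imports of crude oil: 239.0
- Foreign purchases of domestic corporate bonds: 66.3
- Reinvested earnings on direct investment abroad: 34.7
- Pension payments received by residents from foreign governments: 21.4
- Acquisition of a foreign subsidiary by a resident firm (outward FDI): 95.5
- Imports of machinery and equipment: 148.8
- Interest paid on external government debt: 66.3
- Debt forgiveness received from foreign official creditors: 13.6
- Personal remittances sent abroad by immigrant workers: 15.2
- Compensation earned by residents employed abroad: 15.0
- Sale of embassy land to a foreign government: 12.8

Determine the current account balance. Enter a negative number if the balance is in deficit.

-269.8

Goods: -239.0 - 148.8 = -387.8
Services: 143.2
Primary income: 15.0 - 66.3 + 34.7 - 14.8 = -31.4
Secondary income: -15.2 + 21.4 = 6.2
Current account = (-387.8) + 143.2 + (-31.4) + 6.2 = -269.8
(Excluded from the current account — financial account: borrowing by resident firms from foreign banks 65.8, domestic pension funds' purchases of foreign equities 91.7, foreign purchases of domestic corporate bonds 66.3, acquisition of a foreign subsidiary by a resident firm (outward FDI) 95.5; capital account: debt forgiveness received from foreign official creditors 13.6, sale of embassy land to a foreign government 12.8.)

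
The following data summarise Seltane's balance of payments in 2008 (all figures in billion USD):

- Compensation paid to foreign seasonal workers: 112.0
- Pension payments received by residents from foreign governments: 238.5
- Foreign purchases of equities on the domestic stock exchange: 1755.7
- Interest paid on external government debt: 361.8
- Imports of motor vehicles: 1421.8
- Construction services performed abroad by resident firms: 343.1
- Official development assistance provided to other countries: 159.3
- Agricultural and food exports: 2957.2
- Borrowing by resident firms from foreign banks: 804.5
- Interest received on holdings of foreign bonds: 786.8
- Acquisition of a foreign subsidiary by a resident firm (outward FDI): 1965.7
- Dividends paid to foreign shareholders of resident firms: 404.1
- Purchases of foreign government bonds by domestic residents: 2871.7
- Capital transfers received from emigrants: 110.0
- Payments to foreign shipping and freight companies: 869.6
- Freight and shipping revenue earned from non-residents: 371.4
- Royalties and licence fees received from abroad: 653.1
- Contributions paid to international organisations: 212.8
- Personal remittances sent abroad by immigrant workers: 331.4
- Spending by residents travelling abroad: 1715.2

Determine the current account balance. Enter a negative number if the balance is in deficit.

Goods: -1421.8 + 2957.2 = 1535.4
Services: 343.1 + 653.1 + 371.4 - 1715.2 - 869.6 = -1217.2
Primary income: -404.1 - 361.8 - 112.0 + 786.8 = -91.1
Secondary income: 238.5 - 331.4 - 159.3 - 212.8 = -465.0
Current account = 1535.4 + (-1217.2) + (-91.1) + (-465.0) = -237.9
(Excluded from the current account — financial account: foreign purchases of equities on the domestic stock exchange 1755.7, borrowing by resident firms from foreign banks 804.5, acquisition of a foreign subsidiary by a resident firm (outward FDI) 1965.7, purchases of foreign government bonds by domestic residents 2871.7; capital account: capital transfers received from emigrants 110.0.)

-237.9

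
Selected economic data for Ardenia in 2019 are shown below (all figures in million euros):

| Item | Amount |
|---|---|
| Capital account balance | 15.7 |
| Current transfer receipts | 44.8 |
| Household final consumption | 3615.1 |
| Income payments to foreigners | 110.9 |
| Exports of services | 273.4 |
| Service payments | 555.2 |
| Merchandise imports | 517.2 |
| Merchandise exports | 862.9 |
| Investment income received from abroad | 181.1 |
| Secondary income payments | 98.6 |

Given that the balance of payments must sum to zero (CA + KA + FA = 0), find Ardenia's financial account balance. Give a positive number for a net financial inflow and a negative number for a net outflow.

-96.0

Goods balance = 862.9 - 517.2 = 345.7
Services balance = 273.4 - 555.2 = -281.8
Trade balance (goods + services) = 345.7 + (-281.8) = 63.9
Net primary income = 181.1 - 110.9 = 70.2
Net secondary income = 44.8 - 98.6 = -53.8
Current account = 63.9 + 70.2 + (-53.8) = 80.3
Financial account = -(80.3 + 15.7) = -96.0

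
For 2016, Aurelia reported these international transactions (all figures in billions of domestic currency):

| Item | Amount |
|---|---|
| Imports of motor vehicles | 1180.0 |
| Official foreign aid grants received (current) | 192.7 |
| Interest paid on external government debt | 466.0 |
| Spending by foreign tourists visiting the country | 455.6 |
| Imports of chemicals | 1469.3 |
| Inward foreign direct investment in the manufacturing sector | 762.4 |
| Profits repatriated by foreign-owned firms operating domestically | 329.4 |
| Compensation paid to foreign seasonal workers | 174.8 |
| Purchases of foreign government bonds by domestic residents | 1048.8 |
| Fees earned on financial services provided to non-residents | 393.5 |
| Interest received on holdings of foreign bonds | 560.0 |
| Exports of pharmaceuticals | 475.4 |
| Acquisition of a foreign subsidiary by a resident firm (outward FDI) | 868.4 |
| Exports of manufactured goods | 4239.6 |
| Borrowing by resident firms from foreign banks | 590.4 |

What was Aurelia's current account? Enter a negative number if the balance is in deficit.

Goods: -1469.3 - 1180.0 + 4239.6 + 475.4 = 2065.7
Services: 455.6 + 393.5 = 849.1
Primary income: -466.0 - 174.8 + 560.0 - 329.4 = -410.2
Secondary income: 192.7
Current account = 2065.7 + 849.1 + (-410.2) + 192.7 = 2697.3
(Excluded from the current account — financial account: inward foreign direct investment in the manufacturing sector 762.4, purchases of foreign government bonds by domestic residents 1048.8, acquisition of a foreign subsidiary by a resident firm (outward FDI) 868.4, borrowing by resident firms from foreign banks 590.4.)

2697.3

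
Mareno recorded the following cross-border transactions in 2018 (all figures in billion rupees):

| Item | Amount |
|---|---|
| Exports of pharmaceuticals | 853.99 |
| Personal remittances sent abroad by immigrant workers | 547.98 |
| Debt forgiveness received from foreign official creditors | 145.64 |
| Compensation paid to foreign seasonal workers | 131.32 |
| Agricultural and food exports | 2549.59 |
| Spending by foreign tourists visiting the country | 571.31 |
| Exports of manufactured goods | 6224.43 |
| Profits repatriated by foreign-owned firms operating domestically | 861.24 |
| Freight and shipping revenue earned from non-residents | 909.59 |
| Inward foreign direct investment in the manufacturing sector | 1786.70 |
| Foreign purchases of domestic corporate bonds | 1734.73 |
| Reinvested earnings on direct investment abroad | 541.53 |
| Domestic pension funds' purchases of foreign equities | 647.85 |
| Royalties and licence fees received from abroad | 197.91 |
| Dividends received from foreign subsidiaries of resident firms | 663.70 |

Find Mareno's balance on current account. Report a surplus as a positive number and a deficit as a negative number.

Goods: 853.99 + 6224.43 + 2549.59 = 9628.01
Services: 571.31 + 909.59 + 197.91 = 1678.81
Primary income: 541.53 - 131.32 + 663.70 - 861.24 = 212.67
Secondary income: -547.98
Current account = 9628.01 + 1678.81 + 212.67 + (-547.98) = 10971.51
(Excluded from the current account — capital account: debt forgiveness received from foreign official creditors 145.64; financial account: inward foreign direct investment in the manufacturing sector 1786.70, foreign purchases of domestic corporate bonds 1734.73, domestic pension funds' purchases of foreign equities 647.85.)

10971.51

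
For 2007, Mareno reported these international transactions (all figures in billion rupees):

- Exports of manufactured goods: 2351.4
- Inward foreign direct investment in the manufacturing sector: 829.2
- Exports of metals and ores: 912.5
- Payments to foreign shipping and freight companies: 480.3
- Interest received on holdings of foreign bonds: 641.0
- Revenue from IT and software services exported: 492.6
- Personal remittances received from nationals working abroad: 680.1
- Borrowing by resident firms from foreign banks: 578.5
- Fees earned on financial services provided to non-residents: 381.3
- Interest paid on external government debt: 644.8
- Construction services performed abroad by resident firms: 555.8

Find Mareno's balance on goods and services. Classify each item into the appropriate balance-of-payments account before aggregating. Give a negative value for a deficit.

4213.3

Goods: 2351.4 + 912.5 = 3263.9
Services: 492.6 + 381.3 + 555.8 - 480.3 = 949.4
Trade balance = 3263.9 + 949.4 = 4213.3
(Excluded from the trade balance — financial account: inward foreign direct investment in the manufacturing sector 829.2, borrowing by resident firms from foreign banks 578.5; primary income: interest received on holdings of foreign bonds 641.0, interest paid on external government debt 644.8; secondary income: personal remittances received from nationals working abroad 680.1.)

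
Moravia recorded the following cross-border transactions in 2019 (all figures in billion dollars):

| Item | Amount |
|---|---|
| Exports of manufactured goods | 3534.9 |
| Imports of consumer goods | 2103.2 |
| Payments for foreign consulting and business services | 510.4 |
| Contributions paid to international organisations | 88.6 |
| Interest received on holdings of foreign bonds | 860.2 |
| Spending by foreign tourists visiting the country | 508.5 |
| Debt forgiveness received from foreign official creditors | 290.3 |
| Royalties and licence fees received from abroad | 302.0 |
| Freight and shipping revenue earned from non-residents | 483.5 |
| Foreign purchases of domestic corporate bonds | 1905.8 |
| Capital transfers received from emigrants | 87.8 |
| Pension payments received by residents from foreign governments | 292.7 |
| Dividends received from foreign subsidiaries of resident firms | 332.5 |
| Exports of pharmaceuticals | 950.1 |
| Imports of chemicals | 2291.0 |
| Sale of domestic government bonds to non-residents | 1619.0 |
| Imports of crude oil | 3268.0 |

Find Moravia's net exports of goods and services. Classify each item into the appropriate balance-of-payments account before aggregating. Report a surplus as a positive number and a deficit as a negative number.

Goods: -2291.0 - 3268.0 - 2103.2 + 950.1 + 3534.9 = -3177.2
Services: -510.4 + 508.5 + 483.5 + 302.0 = 783.6
Trade balance = -3177.2 + 783.6 = -2393.6
(Excluded from the trade balance — secondary income: contributions paid to international organisations 88.6, pension payments received by residents from foreign governments 292.7; primary income: interest received on holdings of foreign bonds 860.2, dividends received from foreign subsidiaries of resident firms 332.5; capital account: debt forgiveness received from foreign official creditors 290.3, capital transfers received from emigrants 87.8; financial account: foreign purchases of domestic corporate bonds 1905.8, sale of domestic government bonds to non-residents 1619.0.)

-2393.6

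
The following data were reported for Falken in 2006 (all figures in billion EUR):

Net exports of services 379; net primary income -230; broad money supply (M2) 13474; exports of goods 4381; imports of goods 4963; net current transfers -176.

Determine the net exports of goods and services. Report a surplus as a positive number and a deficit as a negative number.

-203

Goods balance = 4381 - 4963 = -582
Services balance = 379
Trade balance (goods + services) = -582 + 379 = -203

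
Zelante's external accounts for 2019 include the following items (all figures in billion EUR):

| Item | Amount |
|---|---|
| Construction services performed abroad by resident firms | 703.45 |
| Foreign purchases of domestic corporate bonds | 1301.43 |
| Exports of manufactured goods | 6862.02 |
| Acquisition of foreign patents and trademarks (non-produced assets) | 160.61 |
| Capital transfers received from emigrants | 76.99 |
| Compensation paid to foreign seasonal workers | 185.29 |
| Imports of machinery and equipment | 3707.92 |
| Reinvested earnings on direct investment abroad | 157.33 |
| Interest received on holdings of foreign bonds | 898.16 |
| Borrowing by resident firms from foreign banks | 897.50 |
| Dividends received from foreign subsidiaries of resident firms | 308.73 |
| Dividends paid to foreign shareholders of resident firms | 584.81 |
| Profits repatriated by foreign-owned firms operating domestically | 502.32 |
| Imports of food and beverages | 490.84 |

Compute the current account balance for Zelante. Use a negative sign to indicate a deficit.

Goods: -490.84 + 6862.02 - 3707.92 = 2663.26
Services: 703.45
Primary income: 898.16 + 157.33 - 185.29 - 502.32 + 308.73 - 584.81 = 91.80
Current account = 2663.26 + 703.45 + 91.80 = 3458.51
(Excluded from the current account — financial account: foreign purchases of domestic corporate bonds 1301.43, borrowing by resident firms from foreign banks 897.50; capital account: acquisition of foreign patents and trademarks (non-produced assets) 160.61, capital transfers received from emigrants 76.99.)

3458.51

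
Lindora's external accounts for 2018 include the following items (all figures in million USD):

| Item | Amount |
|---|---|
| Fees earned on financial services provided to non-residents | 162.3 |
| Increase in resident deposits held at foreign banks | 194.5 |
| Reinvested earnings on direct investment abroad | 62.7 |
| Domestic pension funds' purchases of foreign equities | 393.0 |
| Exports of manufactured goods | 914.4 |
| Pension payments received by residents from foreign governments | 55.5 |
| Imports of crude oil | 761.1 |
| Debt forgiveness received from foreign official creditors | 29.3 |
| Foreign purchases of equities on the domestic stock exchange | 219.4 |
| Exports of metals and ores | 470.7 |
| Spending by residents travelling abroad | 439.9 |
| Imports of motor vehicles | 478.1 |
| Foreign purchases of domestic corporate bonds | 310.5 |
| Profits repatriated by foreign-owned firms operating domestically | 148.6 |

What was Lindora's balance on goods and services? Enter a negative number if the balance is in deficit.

Goods: 470.7 + 914.4 - 761.1 - 478.1 = 145.9
Services: -439.9 + 162.3 = -277.6
Trade balance = 145.9 + (-277.6) = -131.7
(Excluded from the trade balance — financial account: increase in resident deposits held at foreign banks 194.5, domestic pension funds' purchases of foreign equities 393.0, foreign purchases of equities on the domestic stock exchange 219.4, foreign purchases of domestic corporate bonds 310.5; primary income: reinvested earnings on direct investment abroad 62.7, profits repatriated by foreign-owned firms operating domestically 148.6; secondary income: pension payments received by residents from foreign governments 55.5; capital account: debt forgiveness received from foreign official creditors 29.3.)

-131.7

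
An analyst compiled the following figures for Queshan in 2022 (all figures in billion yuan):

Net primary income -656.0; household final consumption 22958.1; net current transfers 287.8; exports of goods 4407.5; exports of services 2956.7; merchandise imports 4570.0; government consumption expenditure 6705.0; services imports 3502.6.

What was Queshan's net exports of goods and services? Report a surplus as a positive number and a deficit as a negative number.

-708.4

Goods balance = 4407.5 - 4570.0 = -162.5
Services balance = 2956.7 - 3502.6 = -545.9
Trade balance (goods + services) = -162.5 + (-545.9) = -708.4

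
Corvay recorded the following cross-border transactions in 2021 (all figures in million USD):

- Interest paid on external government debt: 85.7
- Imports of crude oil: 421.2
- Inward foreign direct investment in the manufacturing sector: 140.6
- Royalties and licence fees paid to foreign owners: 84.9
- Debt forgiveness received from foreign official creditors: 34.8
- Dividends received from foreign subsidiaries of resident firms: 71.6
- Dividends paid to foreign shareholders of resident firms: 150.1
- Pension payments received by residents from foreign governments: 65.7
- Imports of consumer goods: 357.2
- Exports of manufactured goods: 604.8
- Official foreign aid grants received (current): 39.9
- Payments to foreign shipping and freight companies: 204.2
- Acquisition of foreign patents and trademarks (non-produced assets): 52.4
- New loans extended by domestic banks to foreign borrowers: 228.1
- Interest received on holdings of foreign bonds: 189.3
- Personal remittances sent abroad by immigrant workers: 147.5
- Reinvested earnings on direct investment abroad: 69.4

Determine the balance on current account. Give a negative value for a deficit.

-410.1

Goods: -357.2 + 604.8 - 421.2 = -173.6
Services: -204.2 - 84.9 = -289.1
Primary income: -150.1 + 69.4 - 85.7 + 71.6 + 189.3 = 94.5
Secondary income: 65.7 + 39.9 - 147.5 = -41.9
Current account = (-173.6) + (-289.1) + 94.5 + (-41.9) = -410.1
(Excluded from the current account — financial account: inward foreign direct investment in the manufacturing sector 140.6, new loans extended by domestic banks to foreign borrowers 228.1; capital account: debt forgiveness received from foreign official creditors 34.8, acquisition of foreign patents and trademarks (non-produced assets) 52.4.)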